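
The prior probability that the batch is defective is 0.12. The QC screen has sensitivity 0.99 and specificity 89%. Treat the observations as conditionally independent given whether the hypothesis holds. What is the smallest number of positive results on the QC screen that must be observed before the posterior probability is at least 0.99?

Prior odds: 0.12 ÷ 0.88 = 3/22.
False-positive rate = 1 − 0.89 = 0.11; likelihood ratio of a positive = 0.99/0.11 = 9.
Target odds: 0.99 ÷ 0.01 = 99.
Require 9ⁿ ≥ 99 ÷ (3/22) = 726.
9² = 81 falls short of 726 but 9³ = 729 reaches it, so n = 3.

3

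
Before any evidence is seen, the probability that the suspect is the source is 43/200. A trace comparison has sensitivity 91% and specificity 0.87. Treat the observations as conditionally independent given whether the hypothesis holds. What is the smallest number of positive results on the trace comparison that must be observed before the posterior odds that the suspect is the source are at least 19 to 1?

Prior odds = 0.215/0.785 = 43/157.
False-positive rate = 1 − 0.87 = 0.13; likelihood ratio of a positive = 0.91/0.13 = 7.
Target odds = 19.
Require 7ⁿ ≥ 19 ÷ (43/157) = 2983/43.
7² = 49 falls short of 2983/43 but 7³ = 343 reaches it, so n = 3.

3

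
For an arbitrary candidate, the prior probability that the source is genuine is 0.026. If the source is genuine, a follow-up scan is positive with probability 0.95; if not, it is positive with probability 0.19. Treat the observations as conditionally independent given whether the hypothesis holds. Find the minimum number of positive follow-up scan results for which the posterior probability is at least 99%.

6

Prior odds: 0.026 ÷ 0.974 = 13/487.
Likelihood ratio of a positive = 0.95/0.19 = 5.
Target odds: 0.99 ÷ 0.01 = 99.
Need (13/487) × 5ⁿ ≥ 99, i.e. 5ⁿ ≥ 48213/13.
5⁵ = 3125 falls short of 48213/13 but 5⁶ = 15625 reaches it, so n = 6.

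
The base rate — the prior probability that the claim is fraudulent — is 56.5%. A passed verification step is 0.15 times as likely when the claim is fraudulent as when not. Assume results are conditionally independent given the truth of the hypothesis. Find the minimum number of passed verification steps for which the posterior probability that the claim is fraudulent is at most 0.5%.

Prior odds = 0.565/0.435 = 113/87.
Likelihood ratio per passed verification step = 0.15.
Target odds: 0.005 ÷ 0.995 = 1/199.
Require 0.15ⁿ ≤ 1/199 ÷ (113/87) = 87/22487.
0.15² = 0.0225 is still above 87/22487 but 0.15³ = 0.003375 is at or below it, so n = 3.

3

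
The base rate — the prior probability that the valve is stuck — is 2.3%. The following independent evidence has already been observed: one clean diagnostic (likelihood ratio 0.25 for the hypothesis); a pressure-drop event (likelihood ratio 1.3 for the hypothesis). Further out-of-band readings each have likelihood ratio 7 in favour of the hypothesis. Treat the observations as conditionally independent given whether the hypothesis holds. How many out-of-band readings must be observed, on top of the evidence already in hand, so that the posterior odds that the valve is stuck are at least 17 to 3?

Prior odds = 0.023/0.977 = 23/977.
Combined Bayes factor of the evidence already in hand = 0.25 × 1.3 = 0.325.
Odds after that evidence = (23/977) × 0.325 = 299/39080.
Target odds = 17/3.
Need 7ⁿ ≥ 17/3 ÷ (299/39080) = 664360/897.
7³ = 343 falls short of 664360/897 but 7⁴ = 2401 reaches it, so n = 4.

4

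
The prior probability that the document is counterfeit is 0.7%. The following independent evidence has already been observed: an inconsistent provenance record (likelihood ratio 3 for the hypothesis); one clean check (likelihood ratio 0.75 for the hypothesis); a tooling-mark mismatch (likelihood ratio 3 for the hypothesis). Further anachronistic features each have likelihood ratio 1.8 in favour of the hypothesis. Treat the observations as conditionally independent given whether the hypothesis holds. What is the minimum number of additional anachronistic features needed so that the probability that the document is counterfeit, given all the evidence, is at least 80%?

8

Prior odds = 0.007/0.993 = 7/993.
Combined Bayes factor of the evidence already in hand = 3 × 0.75 × 3 = 6.75.
Odds after that evidence = (7/993) × 6.75 = 63/1324.
Target odds = 0.8/0.2 = 4.
Need 1.8ⁿ ≥ 4 ÷ (63/1324) = 5296/63.
1.8⁷ = 4782969/78125 falls short of 5296/63 but 1.8⁸ = 43046721/390625 reaches it, so n = 8.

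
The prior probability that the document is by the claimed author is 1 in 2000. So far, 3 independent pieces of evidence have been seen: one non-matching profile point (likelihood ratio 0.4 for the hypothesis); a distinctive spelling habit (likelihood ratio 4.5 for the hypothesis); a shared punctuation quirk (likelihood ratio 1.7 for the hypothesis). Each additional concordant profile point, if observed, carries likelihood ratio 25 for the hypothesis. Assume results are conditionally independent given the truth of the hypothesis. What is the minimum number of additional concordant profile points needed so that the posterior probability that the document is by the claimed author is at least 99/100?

Prior odds = 0.0005/0.9995 = 1/1999.
Combined Bayes factor of the evidence already in hand = 0.4 × 4.5 × 1.7 = 3.06.
Odds after that evidence = (1/1999) × 3.06 = 153/99950.
Target odds = 0.99/0.01 = 99.
Need 25ⁿ ≥ 99 ÷ (153/99950) = 1099450/17.
25³ = 15625 falls short of 1099450/17 but 25⁴ = 390625 reaches it, so n = 4.

4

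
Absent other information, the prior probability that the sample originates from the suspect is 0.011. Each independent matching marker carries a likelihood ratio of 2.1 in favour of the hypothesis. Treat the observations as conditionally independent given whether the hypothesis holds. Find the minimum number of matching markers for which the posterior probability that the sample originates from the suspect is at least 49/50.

Prior odds = 0.011/0.989 = 11/989.
Likelihood ratio per matching marker = 2.1.
Target posterior odds = 0.98/0.02 = 49.
Require 2.1ⁿ ≥ 49 ÷ (11/989) = 48461/11.
2.1¹¹ ≈3502.78 falls short of 48461/11 but 2.1¹² ≈7355.83 reaches it, so n = 12.

12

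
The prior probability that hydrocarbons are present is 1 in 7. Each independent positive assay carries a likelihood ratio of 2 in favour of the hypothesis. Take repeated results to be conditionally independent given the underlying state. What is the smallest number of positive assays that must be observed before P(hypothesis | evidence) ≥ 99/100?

10

Prior odds = (1/7)/(6/7) = 1/6.
Likelihood ratio per positive assay = 2.
Target odds: 0.99 ÷ 0.01 = 99.
Require 2ⁿ ≥ 99 ÷ (1/6) = 594.
2⁹ = 512 falls short of 594 but 2¹⁰ = 1024 reaches it, so n = 10.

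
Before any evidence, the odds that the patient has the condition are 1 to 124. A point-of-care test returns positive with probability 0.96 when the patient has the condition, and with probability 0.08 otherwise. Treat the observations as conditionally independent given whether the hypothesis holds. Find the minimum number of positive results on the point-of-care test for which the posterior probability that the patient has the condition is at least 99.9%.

Prior odds = 1/124.
Likelihood ratio of a positive result = 0.96/0.08 = 12.
Target posterior odds = 0.999/0.001 = 999.
Need (1/124) × 12ⁿ ≥ 999, i.e. 12ⁿ ≥ 123876.
12⁴ = 20736 falls short of 123876 but 12⁵ = 248832 reaches it, so n = 5.

5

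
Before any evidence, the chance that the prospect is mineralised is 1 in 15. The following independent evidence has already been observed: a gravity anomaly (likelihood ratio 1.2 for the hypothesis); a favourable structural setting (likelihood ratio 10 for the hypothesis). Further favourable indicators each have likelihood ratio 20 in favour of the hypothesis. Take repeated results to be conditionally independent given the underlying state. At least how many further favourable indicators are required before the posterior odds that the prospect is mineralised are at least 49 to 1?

2

Prior odds = (1/15)/(14/15) = 1/14.
Combined Bayes factor of the evidence already in hand = 1.2 × 10 = 12.
Odds after that evidence = (1/14) × 12 = 6/7.
Target odds = 49.
Need 20ⁿ ≥ 49 ÷ (6/7) = 343/6.
20¹ = 20 falls short of 343/6 but 20² = 400 reaches it, so n = 2.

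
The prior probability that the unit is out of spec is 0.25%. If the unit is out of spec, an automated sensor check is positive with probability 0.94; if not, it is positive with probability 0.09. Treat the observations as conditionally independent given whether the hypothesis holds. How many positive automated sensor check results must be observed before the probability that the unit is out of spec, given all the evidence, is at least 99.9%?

6

Prior odds = 0.0025/0.9975 = 1/399.
Likelihood ratio of a positive = 0.94/0.09 = 94/9.
Target posterior odds = 0.999/0.001 = 999.
Require (94/9)ⁿ ≥ 999 ÷ (1/399) = 398601.
(94/9)⁵ ≈124287 falls short of 398601 but (94/9)⁶ ≈1.29811e+06 reaches it, so n = 6.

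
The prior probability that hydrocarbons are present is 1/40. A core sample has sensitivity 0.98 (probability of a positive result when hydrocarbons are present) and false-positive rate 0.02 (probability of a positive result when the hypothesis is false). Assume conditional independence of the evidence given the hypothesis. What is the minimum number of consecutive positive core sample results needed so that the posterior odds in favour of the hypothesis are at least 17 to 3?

2

Prior odds: 0.025 ÷ 0.975 = 1/39.
Likelihood ratio of a positive result = 0.98/0.02 = 49.
Target odds = 17/3.
Require 49ⁿ ≥ 17/3 ÷ (1/39) = 221.
49¹ = 49 falls short of 221 but 49² = 2401 reaches it, so n = 2.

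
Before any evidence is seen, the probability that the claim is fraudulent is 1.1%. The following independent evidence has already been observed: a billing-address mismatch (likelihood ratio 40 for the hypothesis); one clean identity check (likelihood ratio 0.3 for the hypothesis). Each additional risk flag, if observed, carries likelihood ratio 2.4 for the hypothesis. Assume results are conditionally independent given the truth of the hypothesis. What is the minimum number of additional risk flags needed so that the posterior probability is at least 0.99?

Prior odds = 0.011/0.989 = 11/989.
Combined Bayes factor of the evidence already in hand = 40 × 0.3 = 12.
Odds after that evidence = (11/989) × 12 = 132/989.
Target odds = 0.99/0.01 = 99.
Need 2.4ⁿ ≥ 99 ÷ (132/989) = 741.75.
2.4⁷ = 35831808/78125 falls short of 741.75 but 2.4⁸ = 429981696/390625 reaches it, so n = 8.

8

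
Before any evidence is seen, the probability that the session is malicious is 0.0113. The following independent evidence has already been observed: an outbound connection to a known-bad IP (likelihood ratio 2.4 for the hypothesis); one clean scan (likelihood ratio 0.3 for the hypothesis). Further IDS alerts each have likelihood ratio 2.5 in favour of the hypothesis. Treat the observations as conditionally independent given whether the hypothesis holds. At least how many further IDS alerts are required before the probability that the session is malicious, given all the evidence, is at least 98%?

10

Prior odds = 0.0113/0.9887 = 113/9887.
Combined Bayes factor of the evidence already in hand = 2.4 × 0.3 = 0.72.
Odds after that evidence = (113/9887) × 0.72 = 2034/247175.
Target odds = 0.98/0.02 = 49.
Need 2.5ⁿ ≥ 49 ÷ (2034/247175) = 12111575/2034.
2.5⁹ = 1953125/512 falls short of 12111575/2034 but 2.5¹⁰ = 9765625/1024 reaches it, so n = 10.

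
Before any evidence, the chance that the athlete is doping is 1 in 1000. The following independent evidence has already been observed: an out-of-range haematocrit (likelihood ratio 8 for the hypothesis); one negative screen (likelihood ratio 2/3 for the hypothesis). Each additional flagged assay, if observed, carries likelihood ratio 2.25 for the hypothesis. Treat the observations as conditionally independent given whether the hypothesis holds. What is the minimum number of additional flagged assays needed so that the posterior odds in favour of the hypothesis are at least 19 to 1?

Prior odds = 0.001/0.999 = 1/999.
Combined Bayes factor of the evidence already in hand = 8 × (2/3) = 16/3.
Odds after that evidence = (1/999) × 16/3 = 16/2997.
Target odds = 19.
Need 2.25ⁿ ≥ 19 ÷ (16/2997) = 3558.9375.
2.25¹⁰ ≈3325.26 falls short of 3558.9375 but 2.25¹¹ ≈7481.83 reaches it, so n = 11.

11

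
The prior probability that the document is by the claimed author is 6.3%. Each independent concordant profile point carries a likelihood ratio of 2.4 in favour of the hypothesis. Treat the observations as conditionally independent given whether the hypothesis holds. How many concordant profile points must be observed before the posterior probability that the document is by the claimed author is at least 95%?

7

Prior odds: 0.063 ÷ 0.937 = 63/937.
Likelihood ratio per concordant profile point = 2.4.
Target posterior odds = 0.95/0.05 = 19.
Need (63/937) × 2.4ⁿ ≥ 19, i.e. 2.4ⁿ ≥ 17803/63.
2.4⁶ = 2985984/15625 falls short of 17803/63 but 2.4⁷ = 35831808/78125 reaches it, so n = 7.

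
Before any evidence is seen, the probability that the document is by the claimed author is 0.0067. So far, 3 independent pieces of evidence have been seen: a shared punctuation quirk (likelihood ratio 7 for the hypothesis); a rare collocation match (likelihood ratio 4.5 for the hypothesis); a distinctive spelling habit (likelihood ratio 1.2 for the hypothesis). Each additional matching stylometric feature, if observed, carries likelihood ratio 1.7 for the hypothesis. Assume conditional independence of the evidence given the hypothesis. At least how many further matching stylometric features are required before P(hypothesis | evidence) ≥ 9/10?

Prior odds = 0.0067/0.9933 = 67/9933.
Combined Bayes factor of the evidence already in hand = 7 × 4.5 × 1.2 = 37.8.
Odds after that evidence = (67/9933) × 37.8 = 603/2365.
Target odds = 0.9/0.1 = 9.
Need 1.7ⁿ ≥ 9 ÷ (603/2365) = 2365/67.
1.7⁶ = 24137569/1000000 falls short of 2365/67 but 1.7⁷ = 410338673/10000000 reaches it, so n = 7.

7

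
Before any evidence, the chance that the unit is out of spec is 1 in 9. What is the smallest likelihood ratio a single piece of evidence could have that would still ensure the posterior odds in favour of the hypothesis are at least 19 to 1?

152

Prior odds = (1/9)/(8/9) = 0.125.
Target odds = 19.
Required Bayes factor = 19 ÷ 0.125 = 152.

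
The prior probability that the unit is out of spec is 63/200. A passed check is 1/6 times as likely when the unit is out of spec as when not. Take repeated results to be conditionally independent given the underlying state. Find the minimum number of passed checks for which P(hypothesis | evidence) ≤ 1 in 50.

Prior odds = 0.315/0.685 = 63/137.
Likelihood ratio per passed check = 1/6.
Target posterior odds = 0.02/0.98 = 1/49.
Require (1/6)ⁿ ≤ 1/49 ÷ (63/137) = 137/3087.
(1/6)¹ = 1/6 is still above 137/3087 but (1/6)² = 1/36 is at or below it, so n = 2.

2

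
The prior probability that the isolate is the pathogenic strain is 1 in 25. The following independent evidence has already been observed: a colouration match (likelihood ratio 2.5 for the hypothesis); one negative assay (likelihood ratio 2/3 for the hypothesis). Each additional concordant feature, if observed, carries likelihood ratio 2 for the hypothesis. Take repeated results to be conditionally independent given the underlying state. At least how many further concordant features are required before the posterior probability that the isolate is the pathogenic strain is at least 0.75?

6

Prior odds = 0.04/0.96 = 1/24.
Combined Bayes factor of the evidence already in hand = 2.5 × (2/3) = 5/3.
Odds after that evidence = (1/24) × 5/3 = 5/72.
Target odds = 0.75/0.25 = 3.
Need 2ⁿ ≥ 3 ÷ (5/72) = 43.2.
2⁵ = 32 falls short of 43.2 but 2⁶ = 64 reaches it, so n = 6.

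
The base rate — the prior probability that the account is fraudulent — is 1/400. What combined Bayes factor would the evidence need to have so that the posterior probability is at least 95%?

Prior odds = 0.0025/0.9975 = 1/399.
Target odds = 0.95/0.05 = 19.
Required Bayes factor = 19 ÷ (1/399) = 7581.

7581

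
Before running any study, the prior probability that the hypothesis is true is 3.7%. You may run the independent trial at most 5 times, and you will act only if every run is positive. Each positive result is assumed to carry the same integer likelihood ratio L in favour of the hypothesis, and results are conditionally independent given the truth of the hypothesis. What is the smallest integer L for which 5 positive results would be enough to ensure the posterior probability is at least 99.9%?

Prior odds = 0.037/0.963 = 37/963.
Target odds = 0.999/0.001 = 999.
Need L⁵ ≥ 999 ÷ (37/963) = 26001.
7⁵ = 16807 < 26001 ≤ 32768 = 8⁵, so L = 8.

8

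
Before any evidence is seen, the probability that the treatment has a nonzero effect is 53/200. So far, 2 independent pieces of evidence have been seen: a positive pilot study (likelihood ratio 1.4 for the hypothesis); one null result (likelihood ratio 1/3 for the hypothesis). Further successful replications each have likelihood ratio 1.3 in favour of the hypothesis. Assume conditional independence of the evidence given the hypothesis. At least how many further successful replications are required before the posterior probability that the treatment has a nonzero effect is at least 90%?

Prior odds = 0.265/0.735 = 53/147.
Combined Bayes factor of the evidence already in hand = 1.4 × (1/3) = 7/15.
Odds after that evidence = (53/147) × 7/15 = 53/315.
Target odds = 0.9/0.1 = 9.
Need 1.3ⁿ ≥ 9 ÷ (53/315) = 2835/53.
1.3¹⁵ ≈51.1859 falls short of 2835/53 but 1.3¹⁶ ≈66.5417 reaches it, so n = 16.

16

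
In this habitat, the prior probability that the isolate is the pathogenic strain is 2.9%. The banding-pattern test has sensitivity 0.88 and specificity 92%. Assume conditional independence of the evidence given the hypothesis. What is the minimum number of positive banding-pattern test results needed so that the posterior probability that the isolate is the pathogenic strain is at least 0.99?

4

Prior odds: 0.029 ÷ 0.971 = 29/971.
False-positive rate = 1 − 0.92 = 0.08; likelihood ratio of a positive = 0.88/0.08 = 11.
Target posterior odds = 0.99/0.01 = 99.
Need (29/971) × 11ⁿ ≥ 99, i.e. 11ⁿ ≥ 96129/29.
11³ = 1331 falls short of 96129/29 but 11⁴ = 14641 reaches it, so n = 4.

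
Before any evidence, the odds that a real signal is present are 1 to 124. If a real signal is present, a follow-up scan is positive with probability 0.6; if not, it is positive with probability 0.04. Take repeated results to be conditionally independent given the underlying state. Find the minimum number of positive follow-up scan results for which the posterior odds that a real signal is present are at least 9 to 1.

Prior odds = 1/124.
Likelihood ratio of a positive = 0.6/0.04 = 15.
Target odds = 9.
Need (1/124) × 15ⁿ ≥ 9, i.e. 15ⁿ ≥ 1116.
15² = 225 falls short of 1116 but 15³ = 3375 reaches it, so n = 3.

3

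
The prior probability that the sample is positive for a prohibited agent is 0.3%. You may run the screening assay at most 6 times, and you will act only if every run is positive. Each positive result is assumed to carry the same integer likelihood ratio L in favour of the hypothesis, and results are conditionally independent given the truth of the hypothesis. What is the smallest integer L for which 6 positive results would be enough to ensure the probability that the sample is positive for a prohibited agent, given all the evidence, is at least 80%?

4

Prior odds = 0.003/0.997 = 3/997.
Target odds = 0.8/0.2 = 4.
Need L⁶ ≥ 4 ÷ (3/997) = 3988/3.
3⁶ = 729 < 3988/3 ≤ 4096 = 4⁶, so L = 4.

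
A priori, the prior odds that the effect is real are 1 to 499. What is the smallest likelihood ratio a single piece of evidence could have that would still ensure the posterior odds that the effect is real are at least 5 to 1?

2495

Prior odds = 1/499.
Target odds = 5.
Required Bayes factor = 5 ÷ (1/499) = 2495.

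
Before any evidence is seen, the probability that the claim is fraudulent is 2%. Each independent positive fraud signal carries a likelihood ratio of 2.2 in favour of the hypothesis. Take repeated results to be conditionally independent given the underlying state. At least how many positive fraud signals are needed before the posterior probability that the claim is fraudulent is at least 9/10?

8

Prior odds: 0.02 ÷ 0.98 = 1/49.
Likelihood ratio per positive fraud signal = 2.2.
Target posterior odds = 0.9/0.1 = 9.
Require 2.2ⁿ ≥ 9 ÷ (1/49) = 441.
2.2⁷ = 19487171/78125 falls short of 441 but 2.2⁸ = 214358881/390625 reaches it, so n = 8.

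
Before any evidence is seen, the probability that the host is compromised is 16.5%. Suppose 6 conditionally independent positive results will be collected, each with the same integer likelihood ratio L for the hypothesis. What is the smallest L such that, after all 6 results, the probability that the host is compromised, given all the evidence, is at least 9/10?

Prior odds = 0.165/0.835 = 33/167.
Target odds = 0.9/0.1 = 9.
Need L⁶ ≥ 9 ÷ (33/167) = 501/11.
1⁶ = 1 < 501/11 ≤ 64 = 2⁶, so L = 2.

2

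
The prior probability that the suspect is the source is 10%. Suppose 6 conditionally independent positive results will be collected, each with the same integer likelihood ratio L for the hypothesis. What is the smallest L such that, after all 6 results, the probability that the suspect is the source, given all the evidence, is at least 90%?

3

Prior odds = 0.1/0.9 = 1/9.
Target odds = 0.9/0.1 = 9.
Need L⁶ ≥ 9 ÷ (1/9) = 81.
2⁶ = 64 < 81 ≤ 729 = 3⁶, so L = 3.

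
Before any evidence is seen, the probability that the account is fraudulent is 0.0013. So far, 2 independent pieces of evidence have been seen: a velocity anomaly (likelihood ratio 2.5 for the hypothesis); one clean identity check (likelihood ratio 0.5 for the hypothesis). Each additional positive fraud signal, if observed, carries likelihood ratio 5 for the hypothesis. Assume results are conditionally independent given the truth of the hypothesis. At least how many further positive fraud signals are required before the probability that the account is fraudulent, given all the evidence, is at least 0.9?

6

Prior odds = 0.0013/0.9987 = 13/9987.
Combined Bayes factor of the evidence already in hand = 2.5 × 0.5 = 1.25.
Odds after that evidence = (13/9987) × 1.25 = 65/39948.
Target odds = 0.9/0.1 = 9.
Need 5ⁿ ≥ 9 ÷ (65/39948) = 359532/65.
5⁵ = 3125 falls short of 359532/65 but 5⁶ = 15625 reaches it, so n = 6.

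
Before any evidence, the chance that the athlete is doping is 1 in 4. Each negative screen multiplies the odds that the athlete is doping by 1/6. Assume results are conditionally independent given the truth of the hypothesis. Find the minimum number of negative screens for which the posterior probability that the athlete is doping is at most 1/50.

2

Prior odds: 0.25 ÷ 0.75 = 1/3.
Likelihood ratio per negative screen = 1/6.
Target posterior odds = 0.02/0.98 = 1/49.
Require (1/6)ⁿ ≤ 1/49 ÷ (1/3) = 3/49.
(1/6)¹ = 1/6 is still above 3/49 but (1/6)² = 1/36 is at or below it, so n = 2.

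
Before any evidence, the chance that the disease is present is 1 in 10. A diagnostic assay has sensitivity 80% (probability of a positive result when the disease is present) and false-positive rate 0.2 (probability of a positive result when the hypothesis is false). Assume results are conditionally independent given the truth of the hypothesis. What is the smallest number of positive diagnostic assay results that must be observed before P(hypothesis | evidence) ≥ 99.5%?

6

Prior odds = 0.1/0.9 = 1/9.
Likelihood ratio of a positive result = 0.8/0.2 = 4.
Target odds: 0.995 ÷ 0.005 = 199.
Need (1/9) × 4ⁿ ≥ 199, i.e. 4ⁿ ≥ 1791.
4⁵ = 1024 falls short of 1791 but 4⁶ = 4096 reaches it, so n = 6.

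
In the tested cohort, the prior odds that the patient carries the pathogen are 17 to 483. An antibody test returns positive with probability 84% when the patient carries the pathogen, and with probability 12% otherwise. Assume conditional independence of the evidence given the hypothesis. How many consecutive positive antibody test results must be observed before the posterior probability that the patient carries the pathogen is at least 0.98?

4

Prior odds = 17/483.
Likelihood ratio of a positive result = 0.84/0.12 = 7.
Target odds: 0.98 ÷ 0.02 = 49.
Require 7ⁿ ≥ 49 ÷ (17/483) = 23667/17.
7³ = 343 falls short of 23667/17 but 7⁴ = 2401 reaches it, so n = 4.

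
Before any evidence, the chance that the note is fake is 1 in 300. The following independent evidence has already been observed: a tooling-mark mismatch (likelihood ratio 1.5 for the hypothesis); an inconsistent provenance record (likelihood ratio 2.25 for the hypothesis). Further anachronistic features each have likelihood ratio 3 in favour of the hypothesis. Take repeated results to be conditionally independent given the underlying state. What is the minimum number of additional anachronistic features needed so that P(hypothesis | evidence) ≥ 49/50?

Prior odds = (1/300)/(299/300) = 1/299.
Combined Bayes factor of the evidence already in hand = 1.5 × 2.25 = 3.375.
Odds after that evidence = (1/299) × 3.375 = 27/2392.
Target odds = 0.98/0.02 = 49.
Need 3ⁿ ≥ 49 ÷ (27/2392) = 117208/27.
3⁷ = 2187 falls short of 117208/27 but 3⁸ = 6561 reaches it, so n = 8.

8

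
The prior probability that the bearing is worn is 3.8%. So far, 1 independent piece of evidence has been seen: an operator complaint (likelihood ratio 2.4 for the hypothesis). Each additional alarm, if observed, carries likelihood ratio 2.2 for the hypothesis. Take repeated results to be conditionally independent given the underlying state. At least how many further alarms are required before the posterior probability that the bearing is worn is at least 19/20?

Prior odds = 0.038/0.962 = 19/481.
Bayes factor of the evidence already in hand = 2.4.
Odds after that evidence = (19/481) × 2.4 = 228/2405.
Target odds = 0.95/0.05 = 19.
Need 2.2ⁿ ≥ 19 ÷ (228/2405) = 2405/12.
2.2⁶ = 1771561/15625 falls short of 2405/12 but 2.2⁷ = 19487171/78125 reaches it, so n = 7.

7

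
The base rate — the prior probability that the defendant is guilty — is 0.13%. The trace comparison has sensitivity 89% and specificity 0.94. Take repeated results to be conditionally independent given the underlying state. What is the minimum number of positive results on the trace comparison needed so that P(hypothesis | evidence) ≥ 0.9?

Prior odds = 0.0013/0.9987 = 13/9987.
False-positive rate = 1 − 0.94 = 0.06; likelihood ratio of a positive = 0.89/0.06 = 89/6.
Target posterior odds = 0.9/0.1 = 9.
Need (13/9987) × (89/6)ⁿ ≥ 9, i.e. (89/6)ⁿ ≥ 89883/13.
(89/6)³ = 704969/216 falls short of 89883/13 but (89/6)⁴ = 62742241/1296 reaches it, so n = 4.

4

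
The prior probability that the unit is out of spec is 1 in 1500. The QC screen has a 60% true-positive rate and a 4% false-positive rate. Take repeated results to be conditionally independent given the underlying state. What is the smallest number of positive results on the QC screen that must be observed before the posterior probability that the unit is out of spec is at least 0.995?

5

Prior odds = (1/1500)/(1499/1500) = 1/1499.
Likelihood ratio of a positive result = 0.6/0.04 = 15.
Target odds: 0.995 ÷ 0.005 = 199.
Need (1/1499) × 15ⁿ ≥ 199, i.e. 15ⁿ ≥ 298301.
15⁴ = 50625 falls short of 298301 but 15⁵ = 759375 reaches it, so n = 5.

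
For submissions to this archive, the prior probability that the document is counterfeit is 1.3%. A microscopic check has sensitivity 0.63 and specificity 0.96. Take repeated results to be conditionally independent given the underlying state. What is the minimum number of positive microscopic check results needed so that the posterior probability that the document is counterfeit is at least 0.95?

3

Prior odds = 0.013/0.987 = 13/987.
False-positive rate = 1 − 0.96 = 0.04; likelihood ratio of a positive = 0.63/0.04 = 15.75.
Target posterior odds = 0.95/0.05 = 19.
Need (13/987) × 15.75ⁿ ≥ 19, i.e. 15.75ⁿ ≥ 18753/13.
15.75² = 248.0625 falls short of 18753/13 but 15.75³ = 3906.984375 reaches it, so n = 3.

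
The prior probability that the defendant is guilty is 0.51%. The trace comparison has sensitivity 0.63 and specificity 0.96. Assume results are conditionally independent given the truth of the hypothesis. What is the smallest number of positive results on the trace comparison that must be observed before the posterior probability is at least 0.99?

Prior odds = 0.0051/0.9949 = 51/9949.
False-positive rate = 1 − 0.96 = 0.04; likelihood ratio of a positive = 0.63/0.04 = 15.75.
Target posterior odds = 0.99/0.01 = 99.
Need (51/9949) × 15.75ⁿ ≥ 99, i.e. 15.75ⁿ ≥ 328317/17.
15.75³ = 3906.984375 falls short of 328317/17 but 15.75⁴ = 15752961/256 reaches it, so n = 4.

4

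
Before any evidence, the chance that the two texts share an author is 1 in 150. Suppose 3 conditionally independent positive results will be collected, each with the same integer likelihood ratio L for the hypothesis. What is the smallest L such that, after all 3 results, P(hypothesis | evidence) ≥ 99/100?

Prior odds = (1/150)/(149/150) = 1/149.
Target odds = 0.99/0.01 = 99.
Need L³ ≥ 99 ÷ (1/149) = 14751.
24³ = 13824 < 14751 ≤ 15625 = 25³, so L = 25.

25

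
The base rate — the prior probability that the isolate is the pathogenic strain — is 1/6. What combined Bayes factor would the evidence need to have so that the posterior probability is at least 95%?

95

Prior odds = (1/6)/(5/6) = 0.2.
Target odds = 0.95/0.05 = 19.
Required Bayes factor = 19 ÷ 0.2 = 95.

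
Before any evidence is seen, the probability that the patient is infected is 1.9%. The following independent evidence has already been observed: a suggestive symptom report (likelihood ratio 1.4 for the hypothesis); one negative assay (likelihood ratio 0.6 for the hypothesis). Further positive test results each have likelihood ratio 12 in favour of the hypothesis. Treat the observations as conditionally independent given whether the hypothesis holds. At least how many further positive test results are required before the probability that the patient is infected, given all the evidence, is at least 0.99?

4

Prior odds = 0.019/0.981 = 19/981.
Combined Bayes factor of the evidence already in hand = 1.4 × 0.6 = 0.84.
Odds after that evidence = (19/981) × 0.84 = 133/8175.
Target odds = 0.99/0.01 = 99.
Need 12ⁿ ≥ 99 ÷ (133/8175) = 809325/133.
12³ = 1728 falls short of 809325/133 but 12⁴ = 20736 reaches it, so n = 4.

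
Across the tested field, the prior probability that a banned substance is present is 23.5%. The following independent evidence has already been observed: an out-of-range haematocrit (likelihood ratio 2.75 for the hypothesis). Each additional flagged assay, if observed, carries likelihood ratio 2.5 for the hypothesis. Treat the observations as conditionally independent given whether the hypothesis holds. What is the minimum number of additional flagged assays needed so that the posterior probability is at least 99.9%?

Prior odds = 0.235/0.765 = 47/153.
Bayes factor of the evidence already in hand = 2.75.
Odds after that evidence = (47/153) × 2.75 = 517/612.
Target odds = 0.999/0.001 = 999.
Need 2.5ⁿ ≥ 999 ÷ (517/612) = 611388/517.
2.5⁷ = 610.3515625 falls short of 611388/517 but 2.5⁸ = 390625/256 reaches it, so n = 8.

8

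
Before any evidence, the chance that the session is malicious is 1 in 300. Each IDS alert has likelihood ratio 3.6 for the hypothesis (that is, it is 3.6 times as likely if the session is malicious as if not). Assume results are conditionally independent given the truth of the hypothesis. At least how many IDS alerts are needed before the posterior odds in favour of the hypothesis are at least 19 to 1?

7

Prior odds = (1/300)/(299/300) = 1/299.
Likelihood ratio per IDS alert = 3.6.
Target odds = 19.
Need (1/299) × 3.6ⁿ ≥ 19, i.e. 3.6ⁿ ≥ 5681.
3.6⁶ = 34012224/15625 falls short of 5681 but 3.6⁷ = 612220032/78125 reaches it, so n = 7.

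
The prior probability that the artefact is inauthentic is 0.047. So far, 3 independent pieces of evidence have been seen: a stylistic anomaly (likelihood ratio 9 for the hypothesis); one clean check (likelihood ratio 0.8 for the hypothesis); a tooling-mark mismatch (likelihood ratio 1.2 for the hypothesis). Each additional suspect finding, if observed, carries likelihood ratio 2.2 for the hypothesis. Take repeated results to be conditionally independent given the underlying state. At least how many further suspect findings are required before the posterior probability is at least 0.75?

Prior odds = 0.047/0.953 = 47/953.
Combined Bayes factor of the evidence already in hand = 9 × 0.8 × 1.2 = 8.64.
Odds after that evidence = (47/953) × 8.64 = 10152/23825.
Target odds = 0.75/0.25 = 3.
Need 2.2ⁿ ≥ 3 ÷ (10152/23825) = 23825/3384.
2.2² = 4.84 falls short of 23825/3384 but 2.2³ = 10.648 reaches it, so n = 3.

3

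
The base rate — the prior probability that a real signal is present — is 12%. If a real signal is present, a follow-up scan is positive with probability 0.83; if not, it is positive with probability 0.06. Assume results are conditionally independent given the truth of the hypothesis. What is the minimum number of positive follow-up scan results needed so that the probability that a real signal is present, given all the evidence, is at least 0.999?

Prior odds: 0.12 ÷ 0.88 = 3/22.
Likelihood ratio of a positive = 0.83/0.06 = 83/6.
Target posterior odds = 0.999/0.001 = 999.
Require (83/6)ⁿ ≥ 999 ÷ (3/22) = 7326.
(83/6)³ = 571787/216 falls short of 7326 but (83/6)⁴ = 47458321/1296 reaches it, so n = 4.

4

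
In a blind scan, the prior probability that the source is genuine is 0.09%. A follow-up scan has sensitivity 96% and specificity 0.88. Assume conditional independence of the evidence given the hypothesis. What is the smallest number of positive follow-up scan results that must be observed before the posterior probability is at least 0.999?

7

Prior odds: 0.0009 ÷ 0.9991 = 9/9991.
False-positive rate = 1 − 0.88 = 0.12; likelihood ratio of a positive = 0.96/0.12 = 8.
Target posterior odds = 0.999/0.001 = 999.
Require 8ⁿ ≥ 999 ÷ (9/9991) = 1109001.
8⁶ = 262144 falls short of 1109001 but 8⁷ = 2097152 reaches it, so n = 7.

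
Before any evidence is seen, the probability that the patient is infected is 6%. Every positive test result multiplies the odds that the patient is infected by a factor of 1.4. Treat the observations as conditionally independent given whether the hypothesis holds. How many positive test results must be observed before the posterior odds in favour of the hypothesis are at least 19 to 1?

17

Prior odds: 0.06 ÷ 0.94 = 3/47.
Likelihood ratio per positive test result = 1.4.
Target odds = 19.
Need (3/47) × 1.4ⁿ ≥ 19, i.e. 1.4ⁿ ≥ 893/3.
1.4¹⁶ ≈217.795 falls short of 893/3 but 1.4¹⁷ ≈304.913 reaches it, so n = 17.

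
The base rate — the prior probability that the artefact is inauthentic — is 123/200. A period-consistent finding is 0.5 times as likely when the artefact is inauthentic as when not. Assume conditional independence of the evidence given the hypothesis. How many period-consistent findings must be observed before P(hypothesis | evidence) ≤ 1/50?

7

Prior odds: 0.615 ÷ 0.385 = 123/77.
Likelihood ratio per period-consistent finding = 0.5.
Target posterior odds = 0.02/0.98 = 1/49.
Need (123/77) × 0.5ⁿ ≤ 1/49, i.e. 0.5ⁿ ≤ 11/861.
0.5⁶ = 0.015625 is still above 11/861 but 0.5⁷ = 0.0078125 is at or below it, so n = 7.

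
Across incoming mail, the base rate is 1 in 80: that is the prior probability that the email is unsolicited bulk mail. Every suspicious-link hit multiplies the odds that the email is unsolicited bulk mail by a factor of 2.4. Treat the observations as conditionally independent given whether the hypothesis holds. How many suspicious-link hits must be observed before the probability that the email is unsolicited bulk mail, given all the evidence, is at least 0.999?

Prior odds = 0.0125/0.9875 = 1/79.
Likelihood ratio per suspicious-link hit = 2.4.
Target posterior odds = 0.999/0.001 = 999.
Require 2.4ⁿ ≥ 999 ÷ (1/79) = 78921.
2.4¹² ≈36520.3 falls short of 78921 but 2.4¹³ ≈87648.8 reaches it, so n = 13.

13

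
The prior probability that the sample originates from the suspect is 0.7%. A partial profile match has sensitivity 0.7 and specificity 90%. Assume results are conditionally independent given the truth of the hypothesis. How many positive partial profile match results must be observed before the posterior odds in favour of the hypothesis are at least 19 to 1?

Prior odds: 0.007 ÷ 0.993 = 7/993.
False-positive rate = 1 − 0.9 = 0.1; likelihood ratio of a positive = 0.7/0.1 = 7.
Target odds = 19.
Require 7ⁿ ≥ 19 ÷ (7/993) = 18867/7.
7⁴ = 2401 falls short of 18867/7 but 7⁵ = 16807 reaches it, so n = 5.

5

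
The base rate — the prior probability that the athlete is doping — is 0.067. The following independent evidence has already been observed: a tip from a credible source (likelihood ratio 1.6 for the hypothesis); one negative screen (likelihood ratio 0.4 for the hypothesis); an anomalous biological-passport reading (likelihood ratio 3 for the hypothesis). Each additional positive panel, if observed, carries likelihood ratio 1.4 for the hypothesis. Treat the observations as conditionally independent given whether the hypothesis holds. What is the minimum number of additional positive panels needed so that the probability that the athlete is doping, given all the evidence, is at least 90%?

Prior odds = 0.067/0.933 = 67/933.
Combined Bayes factor of the evidence already in hand = 1.6 × 0.4 × 3 = 1.92.
Odds after that evidence = (67/933) × 1.92 = 1072/7775.
Target odds = 0.9/0.1 = 9.
Need 1.4ⁿ ≥ 9 ÷ (1072/7775) = 69975/1072.
1.4¹² ≈56.6939 falls short of 69975/1072 but 1.4¹³ ≈79.3715 reaches it, so n = 13.

13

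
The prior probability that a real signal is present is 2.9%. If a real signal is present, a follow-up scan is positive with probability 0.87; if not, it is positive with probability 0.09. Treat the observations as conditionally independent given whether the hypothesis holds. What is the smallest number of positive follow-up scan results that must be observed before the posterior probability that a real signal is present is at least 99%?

4

Prior odds = 0.029/0.971 = 29/971.
Likelihood ratio of a positive = 0.87/0.09 = 29/3.
Target posterior odds = 0.99/0.01 = 99.
Need (29/971) × (29/3)ⁿ ≥ 99, i.e. (29/3)ⁿ ≥ 96129/29.
(29/3)³ = 24389/27 falls short of 96129/29 but (29/3)⁴ = 707281/81 reaches it, so n = 4.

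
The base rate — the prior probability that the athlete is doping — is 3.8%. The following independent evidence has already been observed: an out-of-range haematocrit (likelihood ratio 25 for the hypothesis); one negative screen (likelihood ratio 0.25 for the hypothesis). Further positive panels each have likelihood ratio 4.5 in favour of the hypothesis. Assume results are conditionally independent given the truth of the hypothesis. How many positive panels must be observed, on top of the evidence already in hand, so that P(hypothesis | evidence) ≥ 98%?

Prior odds = 0.038/0.962 = 19/481.
Combined Bayes factor of the evidence already in hand = 25 × 0.25 = 6.25.
Odds after that evidence = (19/481) × 6.25 = 475/1924.
Target odds = 0.98/0.02 = 49.
Need 4.5ⁿ ≥ 49 ÷ (475/1924) = 94276/475.
4.5³ = 91.125 falls short of 94276/475 but 4.5⁴ = 410.0625 reaches it, so n = 4.

4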